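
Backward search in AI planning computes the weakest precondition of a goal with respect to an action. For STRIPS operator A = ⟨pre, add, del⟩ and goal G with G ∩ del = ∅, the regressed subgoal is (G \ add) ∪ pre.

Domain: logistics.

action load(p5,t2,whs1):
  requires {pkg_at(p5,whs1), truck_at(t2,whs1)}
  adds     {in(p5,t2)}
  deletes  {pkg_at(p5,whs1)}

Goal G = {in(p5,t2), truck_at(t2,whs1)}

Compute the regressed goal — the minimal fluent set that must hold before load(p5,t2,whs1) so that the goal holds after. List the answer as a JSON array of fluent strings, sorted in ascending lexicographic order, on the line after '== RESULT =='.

Compute (G \ add) ∪ pre:
  G ∩ del = {}  (empty — regression defined)
  G \ add = {in(p5,t2), truck_at(t2,whs1)} \ {in(p5,t2)} = {truck_at(t2,whs1)}
  ∪ pre   = {truck_at(t2,whs1)} ∪ {pkg_at(p5,whs1), truck_at(t2,whs1)}
          = {pkg_at(p5,whs1), truck_at(t2,whs1)}

== RESULT ==
["pkg_at(p5,whs1)", "truck_at(t2,whs1)"]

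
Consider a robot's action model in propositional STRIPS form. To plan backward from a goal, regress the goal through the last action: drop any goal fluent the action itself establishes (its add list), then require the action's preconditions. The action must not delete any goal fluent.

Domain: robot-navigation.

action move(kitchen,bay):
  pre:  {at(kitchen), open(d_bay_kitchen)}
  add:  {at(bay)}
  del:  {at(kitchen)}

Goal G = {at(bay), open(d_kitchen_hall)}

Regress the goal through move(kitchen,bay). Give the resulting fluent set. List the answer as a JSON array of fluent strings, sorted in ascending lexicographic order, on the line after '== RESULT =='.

Regress:
  G ∩ del = {}  (empty — regression defined)
  G \ add = {at(bay), open(d_kitchen_hall)} \ {at(bay)} = {open(d_kitchen_hall)}
  ∪ pre   = {open(d_kitchen_hall)} ∪ {at(kitchen), open(d_bay_kitchen)}
          = {at(kitchen), open(d_bay_kitchen), open(d_kitchen_hall)}

== RESULT ==
["at(kitchen)", "open(d_bay_kitchen)", "open(d_kitchen_hall)"]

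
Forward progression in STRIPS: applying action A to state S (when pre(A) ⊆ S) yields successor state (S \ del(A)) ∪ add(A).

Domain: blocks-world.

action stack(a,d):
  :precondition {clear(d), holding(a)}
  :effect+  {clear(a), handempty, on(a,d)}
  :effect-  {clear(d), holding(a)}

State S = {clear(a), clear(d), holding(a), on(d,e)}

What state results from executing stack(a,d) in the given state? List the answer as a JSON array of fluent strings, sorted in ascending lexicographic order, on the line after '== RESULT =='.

Compute (S \ del) ∪ add:
  pre ⊆ S: {clear(d), holding(a)} ⊆ S  — applicable
  S \ del = {clear(a), on(d,e)}
  ∪ add   = {clear(a), handempty, on(a,d), on(d,e)}

== RESULT ==
["clear(a)", "handempty", "on(a,d)", "on(d,e)"]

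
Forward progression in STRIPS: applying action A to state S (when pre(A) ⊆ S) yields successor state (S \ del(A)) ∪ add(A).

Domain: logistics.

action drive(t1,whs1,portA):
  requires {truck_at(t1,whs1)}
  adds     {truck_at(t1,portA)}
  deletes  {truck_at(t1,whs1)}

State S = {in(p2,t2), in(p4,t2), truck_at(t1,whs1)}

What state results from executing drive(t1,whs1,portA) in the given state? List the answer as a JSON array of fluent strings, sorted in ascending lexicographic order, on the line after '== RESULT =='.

Progress:
  pre ⊆ S: {truck_at(t1,whs1)} ⊆ S  — applicable
  S \ del = {in(p2,t2), in(p4,t2)}
  ∪ add   = {in(p2,t2), in(p4,t2), truck_at(t1,portA)}

== RESULT ==
["in(p2,t2)", "in(p4,t2)", "truck_at(t1,portA)"]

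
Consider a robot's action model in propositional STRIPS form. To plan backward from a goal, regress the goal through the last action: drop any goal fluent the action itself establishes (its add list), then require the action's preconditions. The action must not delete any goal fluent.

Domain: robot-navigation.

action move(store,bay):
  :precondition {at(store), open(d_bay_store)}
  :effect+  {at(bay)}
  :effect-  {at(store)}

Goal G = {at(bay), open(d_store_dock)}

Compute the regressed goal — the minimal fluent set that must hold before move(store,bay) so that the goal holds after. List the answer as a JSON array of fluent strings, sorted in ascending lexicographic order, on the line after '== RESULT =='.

Compute (G \ add) ∪ pre:
  G ∩ del = {}  (empty — regression defined)
  G \ add = {at(bay), open(d_store_dock)} \ {at(bay)} = {open(d_store_dock)}
  ∪ pre   = {open(d_store_dock)} ∪ {at(store), open(d_bay_store)}
          = {at(store), open(d_bay_store), open(d_store_dock)}

== RESULT ==
["at(store)", "open(d_bay_store)", "open(d_store_dock)"]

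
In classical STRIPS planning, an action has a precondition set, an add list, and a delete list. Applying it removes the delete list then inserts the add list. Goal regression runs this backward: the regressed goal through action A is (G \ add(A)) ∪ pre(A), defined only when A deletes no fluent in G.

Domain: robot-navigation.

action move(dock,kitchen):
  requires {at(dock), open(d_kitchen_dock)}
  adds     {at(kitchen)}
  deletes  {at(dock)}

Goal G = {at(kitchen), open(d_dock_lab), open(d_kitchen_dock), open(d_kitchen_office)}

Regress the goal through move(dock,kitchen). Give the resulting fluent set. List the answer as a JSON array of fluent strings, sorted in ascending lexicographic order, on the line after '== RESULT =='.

Regress:
  G ∩ del = {}  (empty — regression defined)
  G \ add = {at(kitchen), open(d_dock_lab), open(d_kitchen_dock), open(d_kitchen_office)} \ {at(kitchen)} = {open(d_dock_lab), open(d_kitchen_dock), open(d_kitchen_office)}
  ∪ pre   = {open(d_dock_lab), open(d_kitchen_dock), open(d_kitchen_office)} ∪ {at(dock), open(d_kitchen_dock)}
          = {at(dock), open(d_dock_lab), open(d_kitchen_dock), open(d_kitchen_office)}

== RESULT ==
["at(dock)", "open(d_dock_lab)", "open(d_kitchen_dock)", "open(d_kitchen_office)"]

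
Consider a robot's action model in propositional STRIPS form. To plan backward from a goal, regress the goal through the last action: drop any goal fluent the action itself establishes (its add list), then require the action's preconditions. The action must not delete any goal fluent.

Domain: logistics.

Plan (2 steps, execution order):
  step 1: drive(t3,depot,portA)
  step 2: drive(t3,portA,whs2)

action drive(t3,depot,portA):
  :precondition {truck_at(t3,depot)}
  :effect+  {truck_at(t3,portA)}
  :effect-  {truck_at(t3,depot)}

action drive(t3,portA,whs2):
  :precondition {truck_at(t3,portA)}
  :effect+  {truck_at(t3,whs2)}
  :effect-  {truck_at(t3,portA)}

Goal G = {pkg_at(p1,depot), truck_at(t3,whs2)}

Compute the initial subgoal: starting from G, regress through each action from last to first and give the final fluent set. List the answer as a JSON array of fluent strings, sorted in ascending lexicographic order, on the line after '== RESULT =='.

Regress step by step:
  through step 2 (drive(t3,portA,whs2)): drop {truck_at(t3,whs2)}, keep {pkg_at(p1,depot)}, require {truck_at(t3,portA)}
    → {pkg_at(p1,depot), truck_at(t3,portA)}
  through step 1 (drive(t3,depot,portA)): drop {truck_at(t3,portA)}, keep {pkg_at(p1,depot)}, require {truck_at(t3,depot)}
    → {pkg_at(p1,depot), truck_at(t3,depot)}

== RESULT ==
["pkg_at(p1,depot)", "truck_at(t3,depot)"]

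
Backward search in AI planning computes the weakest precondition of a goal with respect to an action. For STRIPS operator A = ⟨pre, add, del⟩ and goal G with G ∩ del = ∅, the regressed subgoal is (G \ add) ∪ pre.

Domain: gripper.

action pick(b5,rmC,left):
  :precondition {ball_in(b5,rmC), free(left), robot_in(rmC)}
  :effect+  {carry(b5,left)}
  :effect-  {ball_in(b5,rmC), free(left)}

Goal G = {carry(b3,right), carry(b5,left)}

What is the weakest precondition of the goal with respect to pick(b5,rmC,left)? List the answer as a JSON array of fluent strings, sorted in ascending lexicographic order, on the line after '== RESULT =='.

Compute (G \ add) ∪ pre:
  G ∩ del = {}  (empty — regression defined)
  G \ add = {carry(b3,right), carry(b5,left)} \ {carry(b5,left)} = {carry(b3,right)}
  ∪ pre   = {carry(b3,right)} ∪ {ball_in(b5,rmC), free(left), robot_in(rmC)}
          = {ball_in(b5,rmC), carry(b3,right), free(left), robot_in(rmC)}

== RESULT ==
["ball_in(b5,rmC)", "carry(b3,right)", "free(left)", "robot_in(rmC)"]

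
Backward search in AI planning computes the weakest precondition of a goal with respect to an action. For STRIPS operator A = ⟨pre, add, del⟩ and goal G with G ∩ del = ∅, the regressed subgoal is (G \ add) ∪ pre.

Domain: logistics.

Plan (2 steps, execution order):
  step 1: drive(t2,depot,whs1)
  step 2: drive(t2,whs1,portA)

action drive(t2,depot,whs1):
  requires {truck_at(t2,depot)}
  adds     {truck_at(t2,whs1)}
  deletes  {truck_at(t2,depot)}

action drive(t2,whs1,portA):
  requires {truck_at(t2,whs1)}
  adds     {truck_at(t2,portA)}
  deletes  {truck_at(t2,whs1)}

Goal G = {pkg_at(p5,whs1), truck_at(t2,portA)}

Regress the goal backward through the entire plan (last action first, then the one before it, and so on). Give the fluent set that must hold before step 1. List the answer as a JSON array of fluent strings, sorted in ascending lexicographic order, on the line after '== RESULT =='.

Regress step by step:
  through step 2 (drive(t2,whs1,portA)): drop {truck_at(t2,portA)}, keep {pkg_at(p5,whs1)}, require {truck_at(t2,whs1)}
    → {pkg_at(p5,whs1), truck_at(t2,whs1)}
  through step 1 (drive(t2,depot,whs1)): drop {truck_at(t2,whs1)}, keep {pkg_at(p5,whs1)}, require {truck_at(t2,depot)}
    → {pkg_at(p5,whs1), truck_at(t2,depot)}

== RESULT ==
["pkg_at(p5,whs1)", "truck_at(t2,depot)"]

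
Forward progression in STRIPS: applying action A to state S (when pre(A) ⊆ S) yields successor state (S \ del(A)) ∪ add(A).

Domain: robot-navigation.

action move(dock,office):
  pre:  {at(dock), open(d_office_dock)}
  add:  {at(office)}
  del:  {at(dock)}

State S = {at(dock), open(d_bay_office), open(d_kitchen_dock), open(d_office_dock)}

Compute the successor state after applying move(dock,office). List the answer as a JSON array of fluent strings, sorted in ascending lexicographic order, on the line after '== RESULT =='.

Progress:
  pre ⊆ S: {at(dock), open(d_office_dock)} ⊆ S  — applicable
  S \ del = {open(d_bay_office), open(d_kitchen_dock), open(d_office_dock)}
  ∪ add   = {at(office), open(d_bay_office), open(d_kitchen_dock), open(d_office_dock)}

== RESULT ==
["at(office)", "open(d_bay_office)", "open(d_kitchen_dock)", "open(d_office_dock)"]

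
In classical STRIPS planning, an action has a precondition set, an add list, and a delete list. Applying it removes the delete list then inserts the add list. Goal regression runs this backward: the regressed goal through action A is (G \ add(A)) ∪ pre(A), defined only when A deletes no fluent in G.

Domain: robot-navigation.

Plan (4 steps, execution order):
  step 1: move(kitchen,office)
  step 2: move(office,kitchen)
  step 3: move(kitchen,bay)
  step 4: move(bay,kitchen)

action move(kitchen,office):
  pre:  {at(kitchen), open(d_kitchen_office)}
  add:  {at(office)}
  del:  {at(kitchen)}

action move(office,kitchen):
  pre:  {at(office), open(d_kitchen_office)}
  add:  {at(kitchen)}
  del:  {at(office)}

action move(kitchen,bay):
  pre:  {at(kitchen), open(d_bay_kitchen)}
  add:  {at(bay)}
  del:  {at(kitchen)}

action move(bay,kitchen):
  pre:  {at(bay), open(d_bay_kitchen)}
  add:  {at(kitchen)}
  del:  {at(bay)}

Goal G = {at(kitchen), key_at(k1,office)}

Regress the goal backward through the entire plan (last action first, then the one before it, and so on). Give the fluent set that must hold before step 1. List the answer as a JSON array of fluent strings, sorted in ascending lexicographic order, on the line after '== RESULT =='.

Work backward from the goal:
  through step 4 (move(bay,kitchen)): drop {at(kitchen)}, keep {key_at(k1,office)}, require {at(bay), open(d_bay_kitchen)}
    → {at(bay), key_at(k1,office), open(d_bay_kitchen)}
  through step 3 (move(kitchen,bay)): drop {at(bay)}, keep {key_at(k1,office), open(d_bay_kitchen)}, require {at(kitchen), open(d_bay_kitchen)}
    → {at(kitchen), key_at(k1,office), open(d_bay_kitchen)}
  through step 2 (move(office,kitchen)): drop {at(kitchen)}, keep {key_at(k1,office), open(d_bay_kitchen)}, require {at(office), open(d_kitchen_office)}
    → {at(office), key_at(k1,office), open(d_bay_kitchen), open(d_kitchen_office)}
  through step 1 (move(kitchen,office)): drop {at(office)}, keep {key_at(k1,office), open(d_bay_kitchen), open(d_kitchen_office)}, require {at(kitchen), open(d_kitchen_office)}
    → {at(kitchen), key_at(k1,office), open(d_bay_kitchen), open(d_kitchen_office)}

== RESULT ==
["at(kitchen)", "key_at(k1,office)", "open(d_bay_kitchen)", "open(d_kitchen_office)"]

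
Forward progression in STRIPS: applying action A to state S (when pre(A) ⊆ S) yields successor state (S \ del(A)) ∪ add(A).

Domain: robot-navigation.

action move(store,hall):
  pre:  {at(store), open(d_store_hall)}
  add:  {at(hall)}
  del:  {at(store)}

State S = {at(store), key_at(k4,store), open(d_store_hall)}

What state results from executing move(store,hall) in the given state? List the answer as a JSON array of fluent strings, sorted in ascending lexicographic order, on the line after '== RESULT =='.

Progress:
  pre ⊆ S: {at(store), open(d_store_hall)} ⊆ S  — applicable
  S \ del = {key_at(k4,store), open(d_store_hall)}
  ∪ add   = {at(hall), key_at(k4,store), open(d_store_hall)}

== RESULT ==
["at(hall)", "key_at(k4,store)", "open(d_store_hall)"]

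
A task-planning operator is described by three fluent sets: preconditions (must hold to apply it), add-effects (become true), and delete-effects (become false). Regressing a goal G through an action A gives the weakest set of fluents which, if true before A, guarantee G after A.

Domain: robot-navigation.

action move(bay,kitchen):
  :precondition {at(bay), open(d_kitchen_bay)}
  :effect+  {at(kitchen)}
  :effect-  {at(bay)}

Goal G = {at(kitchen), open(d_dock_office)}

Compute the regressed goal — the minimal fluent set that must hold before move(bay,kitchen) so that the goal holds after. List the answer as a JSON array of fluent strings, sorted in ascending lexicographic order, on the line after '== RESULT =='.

Compute (G \ add) ∪ pre:
  G ∩ del = {}  (empty — regression defined)
  G \ add = {at(kitchen), open(d_dock_office)} \ {at(kitchen)} = {open(d_dock_office)}
  ∪ pre   = {open(d_dock_office)} ∪ {at(bay), open(d_kitchen_bay)}
          = {at(bay), open(d_dock_office), open(d_kitchen_bay)}

== RESULT ==
["at(bay)", "open(d_dock_office)", "open(d_kitchen_bay)"]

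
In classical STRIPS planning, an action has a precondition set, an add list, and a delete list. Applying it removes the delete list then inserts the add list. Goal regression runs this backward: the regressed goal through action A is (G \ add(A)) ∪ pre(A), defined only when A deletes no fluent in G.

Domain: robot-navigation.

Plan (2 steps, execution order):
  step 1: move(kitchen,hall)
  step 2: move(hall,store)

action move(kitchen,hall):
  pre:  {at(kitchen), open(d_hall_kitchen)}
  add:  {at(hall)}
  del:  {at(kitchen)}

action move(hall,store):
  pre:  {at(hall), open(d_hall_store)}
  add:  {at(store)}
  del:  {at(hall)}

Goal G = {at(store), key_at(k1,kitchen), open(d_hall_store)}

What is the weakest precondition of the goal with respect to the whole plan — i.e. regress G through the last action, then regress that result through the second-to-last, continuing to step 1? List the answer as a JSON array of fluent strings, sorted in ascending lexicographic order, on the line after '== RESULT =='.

Work backward from the goal:
  through step 2 (move(hall,store)): drop {at(store)}, keep {key_at(k1,kitchen), open(d_hall_store)}, require {at(hall), open(d_hall_store)}
    → {at(hall), key_at(k1,kitchen), open(d_hall_store)}
  through step 1 (move(kitchen,hall)): drop {at(hall)}, keep {key_at(k1,kitchen), open(d_hall_store)}, require {at(kitchen), open(d_hall_kitchen)}
    → {at(kitchen), key_at(k1,kitchen), open(d_hall_kitchen), open(d_hall_store)}

== RESULT ==
["at(kitchen)", "key_at(k1,kitchen)", "open(d_hall_kitchen)", "open(d_hall_store)"]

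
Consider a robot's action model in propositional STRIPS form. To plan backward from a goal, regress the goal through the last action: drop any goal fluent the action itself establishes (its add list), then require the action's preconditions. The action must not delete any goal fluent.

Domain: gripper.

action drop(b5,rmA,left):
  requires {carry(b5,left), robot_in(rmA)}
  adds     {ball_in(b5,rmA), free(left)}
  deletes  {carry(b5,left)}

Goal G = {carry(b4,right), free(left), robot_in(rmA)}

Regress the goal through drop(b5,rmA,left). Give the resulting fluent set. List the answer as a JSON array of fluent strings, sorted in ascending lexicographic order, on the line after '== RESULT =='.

Regress:
  G ∩ del = {}  (empty — regression defined)
  G \ add = {carry(b4,right), free(left), robot_in(rmA)} \ {ball_in(b5,rmA), free(left)} = {carry(b4,right), robot_in(rmA)}
  ∪ pre   = {carry(b4,right), robot_in(rmA)} ∪ {carry(b5,left), robot_in(rmA)}
          = {carry(b4,right), carry(b5,left), robot_in(rmA)}

== RESULT ==
["carry(b4,right)", "carry(b5,left)", "robot_in(rmA)"]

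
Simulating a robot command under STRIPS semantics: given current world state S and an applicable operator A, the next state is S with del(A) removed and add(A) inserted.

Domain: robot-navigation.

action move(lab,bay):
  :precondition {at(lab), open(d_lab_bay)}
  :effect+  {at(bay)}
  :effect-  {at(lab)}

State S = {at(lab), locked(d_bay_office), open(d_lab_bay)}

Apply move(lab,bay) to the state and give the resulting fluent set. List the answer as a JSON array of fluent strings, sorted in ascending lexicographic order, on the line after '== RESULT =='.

Compute (S \ del) ∪ add:
  pre ⊆ S: {at(lab), open(d_lab_bay)} ⊆ S  — applicable
  S \ del = {locked(d_bay_office), open(d_lab_bay)}
  ∪ add   = {at(bay), locked(d_bay_office), open(d_lab_bay)}

== RESULT ==
["at(bay)", "locked(d_bay_office)", "open(d_lab_bay)"]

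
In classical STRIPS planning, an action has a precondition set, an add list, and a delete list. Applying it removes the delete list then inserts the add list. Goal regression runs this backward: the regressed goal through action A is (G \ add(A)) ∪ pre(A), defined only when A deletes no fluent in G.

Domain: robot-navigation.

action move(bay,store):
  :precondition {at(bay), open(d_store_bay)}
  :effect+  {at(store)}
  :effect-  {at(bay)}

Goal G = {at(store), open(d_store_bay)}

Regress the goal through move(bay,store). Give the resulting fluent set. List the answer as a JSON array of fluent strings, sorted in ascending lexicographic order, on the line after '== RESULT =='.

Compute (G \ add) ∪ pre:
  G ∩ del = {}  (empty — regression defined)
  G \ add = {at(store), open(d_store_bay)} \ {at(store)} = {open(d_store_bay)}
  ∪ pre   = {open(d_store_bay)} ∪ {at(bay), open(d_store_bay)}
          = {at(bay), open(d_store_bay)}

== RESULT ==
["at(bay)", "open(d_store_bay)"]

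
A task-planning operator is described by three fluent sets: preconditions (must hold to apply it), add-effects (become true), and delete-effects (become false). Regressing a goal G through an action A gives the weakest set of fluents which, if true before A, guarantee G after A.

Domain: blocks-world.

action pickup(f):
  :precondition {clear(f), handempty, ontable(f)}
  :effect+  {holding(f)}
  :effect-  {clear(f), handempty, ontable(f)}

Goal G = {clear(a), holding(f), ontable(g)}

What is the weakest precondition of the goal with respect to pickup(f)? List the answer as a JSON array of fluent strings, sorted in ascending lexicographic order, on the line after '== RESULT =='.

Regress:
  G ∩ del = {}  (empty — regression defined)
  G \ add = {clear(a), holding(f), ontable(g)} \ {holding(f)} = {clear(a), ontable(g)}
  ∪ pre   = {clear(a), ontable(g)} ∪ {clear(f), handempty, ontable(f)}
          = {clear(a), clear(f), handempty, ontable(f), ontable(g)}

== RESULT ==
["clear(a)", "clear(f)", "handempty", "ontable(f)", "ontable(g)"]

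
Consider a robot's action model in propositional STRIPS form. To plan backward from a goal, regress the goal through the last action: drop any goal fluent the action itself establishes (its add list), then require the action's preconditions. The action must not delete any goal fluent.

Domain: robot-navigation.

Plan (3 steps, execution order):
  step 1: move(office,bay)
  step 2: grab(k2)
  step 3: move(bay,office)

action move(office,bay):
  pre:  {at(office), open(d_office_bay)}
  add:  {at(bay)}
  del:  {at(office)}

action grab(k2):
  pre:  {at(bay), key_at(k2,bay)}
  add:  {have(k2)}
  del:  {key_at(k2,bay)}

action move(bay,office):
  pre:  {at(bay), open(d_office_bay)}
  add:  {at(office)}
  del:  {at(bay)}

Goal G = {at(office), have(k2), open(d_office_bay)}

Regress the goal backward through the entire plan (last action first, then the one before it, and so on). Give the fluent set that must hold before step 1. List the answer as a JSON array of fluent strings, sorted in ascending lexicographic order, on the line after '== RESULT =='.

Work backward from the goal:
  through step 3 (move(bay,office)): drop {at(office)}, keep {have(k2), open(d_office_bay)}, require {at(bay), open(d_office_bay)}
    → {at(bay), have(k2), open(d_office_bay)}
  through step 2 (grab(k2)): drop {have(k2)}, keep {at(bay), open(d_office_bay)}, require {at(bay), key_at(k2,bay)}
    → {at(bay), key_at(k2,bay), open(d_office_bay)}
  through step 1 (move(office,bay)): drop {at(bay)}, keep {key_at(k2,bay), open(d_office_bay)}, require {at(office), open(d_office_bay)}
    → {at(office), key_at(k2,bay), open(d_office_bay)}

== RESULT ==
["at(office)", "key_at(k2,bay)", "open(d_office_bay)"]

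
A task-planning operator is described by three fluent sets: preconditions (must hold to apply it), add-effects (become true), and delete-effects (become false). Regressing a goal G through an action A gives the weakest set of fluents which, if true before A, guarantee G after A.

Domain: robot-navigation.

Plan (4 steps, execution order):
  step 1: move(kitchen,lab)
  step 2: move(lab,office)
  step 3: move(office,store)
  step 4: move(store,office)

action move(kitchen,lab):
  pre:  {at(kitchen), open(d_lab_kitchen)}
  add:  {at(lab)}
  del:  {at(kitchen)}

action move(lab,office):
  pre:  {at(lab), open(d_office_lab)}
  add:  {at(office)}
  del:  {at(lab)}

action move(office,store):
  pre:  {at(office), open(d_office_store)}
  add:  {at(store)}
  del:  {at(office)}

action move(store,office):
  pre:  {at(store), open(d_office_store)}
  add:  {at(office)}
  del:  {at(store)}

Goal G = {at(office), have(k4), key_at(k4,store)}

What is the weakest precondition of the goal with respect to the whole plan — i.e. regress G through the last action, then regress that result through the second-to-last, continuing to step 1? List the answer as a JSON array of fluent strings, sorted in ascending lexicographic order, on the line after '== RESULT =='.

Work backward from the goal:
  through step 4 (move(store,office)): drop {at(office)}, keep {have(k4), key_at(k4,store)}, require {at(store), open(d_office_store)}
    → {at(store), have(k4), key_at(k4,store), open(d_office_store)}
  through step 3 (move(office,store)): drop {at(store)}, keep {have(k4), key_at(k4,store), open(d_office_store)}, require {at(office), open(d_office_store)}
    → {at(office), have(k4), key_at(k4,store), open(d_office_store)}
  through step 2 (move(lab,office)): drop {at(office)}, keep {have(k4), key_at(k4,store), open(d_office_store)}, require {at(lab), open(d_office_lab)}
    → {at(lab), have(k4), key_at(k4,store), open(d_office_lab), open(d_office_store)}
  through step 1 (move(kitchen,lab)): drop {at(lab)}, keep {have(k4), key_at(k4,store), open(d_office_lab), open(d_office_store)}, require {at(kitchen), open(d_lab_kitchen)}
    → {at(kitchen), have(k4), key_at(k4,store), open(d_lab_kitchen), open(d_office_lab), open(d_office_store)}

== RESULT ==
["at(kitchen)", "have(k4)", "key_at(k4,store)", "open(d_lab_kitchen)", "open(d_office_lab)", "open(d_office_store)"]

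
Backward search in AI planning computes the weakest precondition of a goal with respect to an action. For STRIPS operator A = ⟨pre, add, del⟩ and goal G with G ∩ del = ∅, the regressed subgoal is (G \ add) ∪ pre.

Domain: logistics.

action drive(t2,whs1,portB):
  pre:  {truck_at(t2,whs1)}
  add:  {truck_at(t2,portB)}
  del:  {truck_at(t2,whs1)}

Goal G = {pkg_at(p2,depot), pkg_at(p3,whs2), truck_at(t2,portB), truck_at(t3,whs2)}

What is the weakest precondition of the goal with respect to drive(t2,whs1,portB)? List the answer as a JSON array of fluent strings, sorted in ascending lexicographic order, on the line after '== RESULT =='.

Regress:
  G ∩ del = {}  (empty — regression defined)
  G \ add = {pkg_at(p2,depot), pkg_at(p3,whs2), truck_at(t2,portB), truck_at(t3,whs2)} \ {truck_at(t2,portB)} = {pkg_at(p2,depot), pkg_at(p3,whs2), truck_at(t3,whs2)}
  ∪ pre   = {pkg_at(p2,depot), pkg_at(p3,whs2), truck_at(t3,whs2)} ∪ {truck_at(t2,whs1)}
          = {pkg_at(p2,depot), pkg_at(p3,whs2), truck_at(t2,whs1), truck_at(t3,whs2)}

== RESULT ==
["pkg_at(p2,depot)", "pkg_at(p3,whs2)", "truck_at(t2,whs1)", "truck_at(t3,whs2)"]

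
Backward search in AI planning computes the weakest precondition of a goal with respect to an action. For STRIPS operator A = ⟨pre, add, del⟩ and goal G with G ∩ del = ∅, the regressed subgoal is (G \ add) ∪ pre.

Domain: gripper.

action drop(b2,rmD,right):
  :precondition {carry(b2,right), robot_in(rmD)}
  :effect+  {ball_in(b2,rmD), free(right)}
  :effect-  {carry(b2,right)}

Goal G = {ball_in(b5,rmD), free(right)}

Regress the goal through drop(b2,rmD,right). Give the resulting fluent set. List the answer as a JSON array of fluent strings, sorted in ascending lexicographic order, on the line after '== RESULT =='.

Regress:
  G ∩ del = {}  (empty — regression defined)
  G \ add = {ball_in(b5,rmD), free(right)} \ {ball_in(b2,rmD), free(right)} = {ball_in(b5,rmD)}
  ∪ pre   = {ball_in(b5,rmD)} ∪ {carry(b2,right), robot_in(rmD)}
          = {ball_in(b5,rmD), carry(b2,right), robot_in(rmD)}

== RESULT ==
["ball_in(b5,rmD)", "carry(b2,right)", "robot_in(rmD)"]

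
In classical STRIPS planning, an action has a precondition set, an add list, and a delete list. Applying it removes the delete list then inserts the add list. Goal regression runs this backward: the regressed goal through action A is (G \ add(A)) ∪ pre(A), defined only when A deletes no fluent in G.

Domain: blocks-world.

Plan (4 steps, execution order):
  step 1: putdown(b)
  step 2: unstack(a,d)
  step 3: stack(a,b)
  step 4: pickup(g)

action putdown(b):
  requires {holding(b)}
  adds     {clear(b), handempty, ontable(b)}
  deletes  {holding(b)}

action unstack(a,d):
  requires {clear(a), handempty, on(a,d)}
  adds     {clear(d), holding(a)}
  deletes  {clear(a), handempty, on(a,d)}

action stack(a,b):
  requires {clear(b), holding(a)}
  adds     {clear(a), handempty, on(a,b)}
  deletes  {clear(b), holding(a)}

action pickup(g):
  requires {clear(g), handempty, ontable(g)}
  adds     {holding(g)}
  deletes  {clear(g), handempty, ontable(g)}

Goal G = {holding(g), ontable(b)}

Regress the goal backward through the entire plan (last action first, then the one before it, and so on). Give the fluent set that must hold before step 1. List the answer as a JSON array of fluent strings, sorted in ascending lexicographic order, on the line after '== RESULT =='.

Work backward from the goal:
  through step 4 (pickup(g)): drop {holding(g)}, keep {ontable(b)}, require {clear(g), handempty, ontable(g)}
    → {clear(g), handempty, ontable(b), ontable(g)}
  through step 3 (stack(a,b)): drop {handempty}, keep {clear(g), ontable(b), ontable(g)}, require {clear(b), holding(a)}
    → {clear(b), clear(g), holding(a), ontable(b), ontable(g)}
  through step 2 (unstack(a,d)): drop {holding(a)}, keep {clear(b), clear(g), ontable(b), ontable(g)}, require {clear(a), handempty, on(a,d)}
    → {clear(a), clear(b), clear(g), handempty, on(a,d), ontable(b), ontable(g)}
  through step 1 (putdown(b)): drop {clear(b), handempty, ontable(b)}, keep {clear(a), clear(g), on(a,d), ontable(g)}, require {holding(b)}
    → {clear(a), clear(g), holding(b), on(a,d), ontable(g)}

== RESULT ==
["clear(a)", "clear(g)", "holding(b)", "on(a,d)", "ontable(g)"]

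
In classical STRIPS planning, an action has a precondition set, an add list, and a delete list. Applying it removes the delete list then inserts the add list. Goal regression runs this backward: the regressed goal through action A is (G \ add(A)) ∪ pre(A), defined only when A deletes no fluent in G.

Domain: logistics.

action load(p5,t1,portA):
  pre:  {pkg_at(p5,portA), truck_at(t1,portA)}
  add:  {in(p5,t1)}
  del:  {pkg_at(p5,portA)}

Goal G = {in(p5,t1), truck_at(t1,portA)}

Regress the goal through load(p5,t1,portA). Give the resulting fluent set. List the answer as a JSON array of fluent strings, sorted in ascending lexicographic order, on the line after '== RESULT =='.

Regress:
  G ∩ del = {}  (empty — regression defined)
  G \ add = {in(p5,t1), truck_at(t1,portA)} \ {in(p5,t1)} = {truck_at(t1,portA)}
  ∪ pre   = {truck_at(t1,portA)} ∪ {pkg_at(p5,portA), truck_at(t1,portA)}
          = {pkg_at(p5,portA), truck_at(t1,portA)}

== RESULT ==
["pkg_at(p5,portA)", "truck_at(t1,portA)"]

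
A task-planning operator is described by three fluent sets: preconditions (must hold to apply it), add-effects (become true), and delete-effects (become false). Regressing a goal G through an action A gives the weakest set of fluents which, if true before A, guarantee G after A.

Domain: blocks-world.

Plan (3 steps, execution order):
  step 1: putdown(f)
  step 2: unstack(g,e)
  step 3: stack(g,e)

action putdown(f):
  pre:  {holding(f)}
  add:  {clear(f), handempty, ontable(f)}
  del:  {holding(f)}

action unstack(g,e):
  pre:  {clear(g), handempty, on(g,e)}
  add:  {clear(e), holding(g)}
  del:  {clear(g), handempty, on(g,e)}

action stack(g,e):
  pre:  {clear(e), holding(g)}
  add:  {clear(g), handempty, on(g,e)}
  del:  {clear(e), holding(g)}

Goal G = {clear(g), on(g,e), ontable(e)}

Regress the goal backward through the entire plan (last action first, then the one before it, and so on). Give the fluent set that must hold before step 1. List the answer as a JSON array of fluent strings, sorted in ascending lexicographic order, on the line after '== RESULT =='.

Regress step by step:
  through step 3 (stack(g,e)): drop {clear(g), on(g,e)}, keep {ontable(e)}, require {clear(e), holding(g)}
    → {clear(e), holding(g), ontable(e)}
  through step 2 (unstack(g,e)): drop {clear(e), holding(g)}, keep {ontable(e)}, require {clear(g), handempty, on(g,e)}
    → {clear(g), handempty, on(g,e), ontable(e)}
  through step 1 (putdown(f)): drop {handempty}, keep {clear(g), on(g,e), ontable(e)}, require {holding(f)}
    → {clear(g), holding(f), on(g,e), ontable(e)}

== RESULT ==
["clear(g)", "holding(f)", "on(g,e)", "ontable(e)"]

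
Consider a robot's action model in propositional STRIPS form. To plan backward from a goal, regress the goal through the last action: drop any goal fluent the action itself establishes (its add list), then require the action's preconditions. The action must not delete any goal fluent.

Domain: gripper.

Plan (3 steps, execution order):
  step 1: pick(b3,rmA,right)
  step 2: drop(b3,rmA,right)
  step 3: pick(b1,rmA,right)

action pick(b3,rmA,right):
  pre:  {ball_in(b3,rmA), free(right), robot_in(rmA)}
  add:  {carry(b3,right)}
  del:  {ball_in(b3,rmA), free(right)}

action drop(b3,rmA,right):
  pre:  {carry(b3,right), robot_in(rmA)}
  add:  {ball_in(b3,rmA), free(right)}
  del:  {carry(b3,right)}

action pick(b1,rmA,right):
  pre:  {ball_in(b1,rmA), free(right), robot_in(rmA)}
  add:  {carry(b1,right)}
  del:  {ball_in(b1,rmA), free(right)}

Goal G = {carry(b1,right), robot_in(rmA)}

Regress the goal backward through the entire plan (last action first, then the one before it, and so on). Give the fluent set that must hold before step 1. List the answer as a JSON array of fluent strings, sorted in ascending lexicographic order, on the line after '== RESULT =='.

Work backward from the goal:
  through step 3 (pick(b1,rmA,right)): drop {carry(b1,right)}, keep {robot_in(rmA)}, require {ball_in(b1,rmA), free(right), robot_in(rmA)}
    → {ball_in(b1,rmA), free(right), robot_in(rmA)}
  through step 2 (drop(b3,rmA,right)): drop {free(right)}, keep {ball_in(b1,rmA), robot_in(rmA)}, require {carry(b3,right), robot_in(rmA)}
    → {ball_in(b1,rmA), carry(b3,right), robot_in(rmA)}
  through step 1 (pick(b3,rmA,right)): drop {carry(b3,right)}, keep {ball_in(b1,rmA), robot_in(rmA)}, require {ball_in(b3,rmA), free(right), robot_in(rmA)}
    → {ball_in(b1,rmA), ball_in(b3,rmA), free(right), robot_in(rmA)}

== RESULT ==
["ball_in(b1,rmA)", "ball_in(b3,rmA)", "free(right)", "robot_in(rmA)"]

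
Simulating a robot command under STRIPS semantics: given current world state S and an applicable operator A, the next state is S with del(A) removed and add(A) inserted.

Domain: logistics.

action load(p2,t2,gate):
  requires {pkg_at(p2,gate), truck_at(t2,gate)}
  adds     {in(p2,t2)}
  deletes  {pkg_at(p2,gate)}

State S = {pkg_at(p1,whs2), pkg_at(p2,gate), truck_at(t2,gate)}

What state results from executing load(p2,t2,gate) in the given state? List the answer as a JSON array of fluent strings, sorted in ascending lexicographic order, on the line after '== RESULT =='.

Progress:
  pre ⊆ S: {pkg_at(p2,gate), truck_at(t2,gate)} ⊆ S  — applicable
  S \ del = {pkg_at(p1,whs2), truck_at(t2,gate)}
  ∪ add   = {in(p2,t2), pkg_at(p1,whs2), truck_at(t2,gate)}

== RESULT ==
["in(p2,t2)", "pkg_at(p1,whs2)", "truck_at(t2,gate)"]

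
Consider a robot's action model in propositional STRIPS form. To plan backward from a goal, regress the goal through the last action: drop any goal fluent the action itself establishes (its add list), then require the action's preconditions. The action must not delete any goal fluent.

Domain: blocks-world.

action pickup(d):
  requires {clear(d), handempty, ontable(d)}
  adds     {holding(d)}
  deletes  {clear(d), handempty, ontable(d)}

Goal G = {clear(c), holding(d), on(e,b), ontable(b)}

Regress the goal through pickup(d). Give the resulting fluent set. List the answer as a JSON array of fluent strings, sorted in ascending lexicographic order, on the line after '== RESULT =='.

Regress:
  G ∩ del = {}  (empty — regression defined)
  G \ add = {clear(c), holding(d), on(e,b), ontable(b)} \ {holding(d)} = {clear(c), on(e,b), ontable(b)}
  ∪ pre   = {clear(c), on(e,b), ontable(b)} ∪ {clear(d), handempty, ontable(d)}
          = {clear(c), clear(d), handempty, on(e,b), ontable(b), ontable(d)}

== RESULT ==
["clear(c)", "clear(d)", "handempty", "on(e,b)", "ontable(b)", "ontable(d)"]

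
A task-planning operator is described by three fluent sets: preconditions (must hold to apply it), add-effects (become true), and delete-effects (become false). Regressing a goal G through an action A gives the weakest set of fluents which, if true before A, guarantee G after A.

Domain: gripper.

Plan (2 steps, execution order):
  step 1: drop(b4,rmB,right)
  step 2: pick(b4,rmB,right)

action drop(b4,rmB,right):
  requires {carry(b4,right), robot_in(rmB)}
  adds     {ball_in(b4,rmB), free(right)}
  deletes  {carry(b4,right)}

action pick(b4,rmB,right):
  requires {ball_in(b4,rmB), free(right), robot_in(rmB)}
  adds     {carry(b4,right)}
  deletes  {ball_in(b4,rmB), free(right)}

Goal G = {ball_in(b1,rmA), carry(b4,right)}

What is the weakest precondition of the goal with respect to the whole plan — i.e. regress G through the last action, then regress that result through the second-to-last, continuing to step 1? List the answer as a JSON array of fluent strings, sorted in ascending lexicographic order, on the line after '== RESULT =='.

Work backward from the goal:
  through step 2 (pick(b4,rmB,right)): drop {carry(b4,right)}, keep {ball_in(b1,rmA)}, require {ball_in(b4,rmB), free(right), robot_in(rmB)}
    → {ball_in(b1,rmA), ball_in(b4,rmB), free(right), robot_in(rmB)}
  through step 1 (drop(b4,rmB,right)): drop {ball_in(b4,rmB), free(right)}, keep {ball_in(b1,rmA), robot_in(rmB)}, require {carry(b4,right), robot_in(rmB)}
    → {ball_in(b1,rmA), carry(b4,right), robot_in(rmB)}

== RESULT ==
["ball_in(b1,rmA)", "carry(b4,right)", "robot_in(rmB)"]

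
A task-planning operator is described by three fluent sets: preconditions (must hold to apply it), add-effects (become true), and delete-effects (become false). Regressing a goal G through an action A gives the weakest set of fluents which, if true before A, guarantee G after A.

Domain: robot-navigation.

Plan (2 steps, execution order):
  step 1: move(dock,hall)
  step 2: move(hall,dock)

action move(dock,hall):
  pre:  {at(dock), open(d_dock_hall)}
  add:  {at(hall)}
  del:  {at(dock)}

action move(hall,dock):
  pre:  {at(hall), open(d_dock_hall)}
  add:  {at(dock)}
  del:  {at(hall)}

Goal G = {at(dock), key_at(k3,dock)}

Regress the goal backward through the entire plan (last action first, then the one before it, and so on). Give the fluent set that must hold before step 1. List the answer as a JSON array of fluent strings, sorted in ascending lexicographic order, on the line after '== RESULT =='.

Regress step by step:
  through step 2 (move(hall,dock)): drop {at(dock)}, keep {key_at(k3,dock)}, require {at(hall), open(d_dock_hall)}
    → {at(hall), key_at(k3,dock), open(d_dock_hall)}
  through step 1 (move(dock,hall)): drop {at(hall)}, keep {key_at(k3,dock), open(d_dock_hall)}, require {at(dock), open(d_dock_hall)}
    → {at(dock), key_at(k3,dock), open(d_dock_hall)}

== RESULT ==
["at(dock)", "key_at(k3,dock)", "open(d_dock_hall)"]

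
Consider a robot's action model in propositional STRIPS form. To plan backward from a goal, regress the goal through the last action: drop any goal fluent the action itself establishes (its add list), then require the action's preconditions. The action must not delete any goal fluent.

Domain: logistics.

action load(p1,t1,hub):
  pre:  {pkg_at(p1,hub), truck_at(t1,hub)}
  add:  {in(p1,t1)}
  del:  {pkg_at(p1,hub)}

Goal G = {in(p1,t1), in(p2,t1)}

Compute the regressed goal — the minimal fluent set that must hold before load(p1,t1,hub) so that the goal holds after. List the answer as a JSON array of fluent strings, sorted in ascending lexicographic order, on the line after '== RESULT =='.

Regress:
  G ∩ del = {}  (empty — regression defined)
  G \ add = {in(p1,t1), in(p2,t1)} \ {in(p1,t1)} = {in(p2,t1)}
  ∪ pre   = {in(p2,t1)} ∪ {pkg_at(p1,hub), truck_at(t1,hub)}
          = {in(p2,t1), pkg_at(p1,hub), truck_at(t1,hub)}

== RESULT ==
["in(p2,t1)", "pkg_at(p1,hub)", "truck_at(t1,hub)"]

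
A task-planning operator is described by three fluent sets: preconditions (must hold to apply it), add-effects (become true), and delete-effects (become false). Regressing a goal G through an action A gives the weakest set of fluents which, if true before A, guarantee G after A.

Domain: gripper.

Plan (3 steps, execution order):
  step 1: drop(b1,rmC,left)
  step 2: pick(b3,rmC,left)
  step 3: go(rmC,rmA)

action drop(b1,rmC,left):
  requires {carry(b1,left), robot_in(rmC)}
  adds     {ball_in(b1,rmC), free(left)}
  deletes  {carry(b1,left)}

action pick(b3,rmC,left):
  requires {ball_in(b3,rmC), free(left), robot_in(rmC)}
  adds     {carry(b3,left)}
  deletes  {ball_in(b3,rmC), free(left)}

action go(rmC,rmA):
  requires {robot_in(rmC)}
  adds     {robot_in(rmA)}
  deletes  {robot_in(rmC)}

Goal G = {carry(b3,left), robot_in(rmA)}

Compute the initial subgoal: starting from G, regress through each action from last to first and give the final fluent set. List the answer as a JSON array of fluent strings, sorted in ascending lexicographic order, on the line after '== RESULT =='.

Regress step by step:
  through step 3 (go(rmC,rmA)): drop {robot_in(rmA)}, keep {carry(b3,left)}, require {robot_in(rmC)}
    → {carry(b3,left), robot_in(rmC)}
  through step 2 (pick(b3,rmC,left)): drop {carry(b3,left)}, keep {robot_in(rmC)}, require {ball_in(b3,rmC), free(left), robot_in(rmC)}
    → {ball_in(b3,rmC), free(left), robot_in(rmC)}
  through step 1 (drop(b1,rmC,left)): drop {free(left)}, keep {ball_in(b3,rmC), robot_in(rmC)}, require {carry(b1,left), robot_in(rmC)}
    → {ball_in(b3,rmC), carry(b1,left), robot_in(rmC)}

== RESULT ==
["ball_in(b3,rmC)", "carry(b1,left)", "robot_in(rmC)"]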